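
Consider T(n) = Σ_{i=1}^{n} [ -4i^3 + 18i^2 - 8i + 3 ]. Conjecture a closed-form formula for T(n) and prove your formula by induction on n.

We claim T(n) = -n(n^3 - 4n^2 - 4n - 2) for all n ≥ 1.
For the base case n = 1: T(1) = 9, and the closed form gives 9. They agree.
Inductive step: suppose the statement holds for some i ≥ 1, so T(i) = i(-i^3 + 4i^2 + 4i + 2).
Then T(i+1) = T(i) + (-4i^3 + 6i^2 + 16i + 9) = (i(-i^3 + 4i^2 + 4i + 2)) + (-4i^3 + 6i^2 + 16i + 9).
Simplifying, T(i+1) = -(i + 1)(i^3 - i^2 - 9i - 9) = -(i+1)((i+1)^3 - 4(i+1)^2 - 4(i+1) - 2),
which is the closed form with n = i+1.
By induction, the statement is established for all n ≥ 1.

T(n) = -n(n^3 - 4n^2 - 4n - 2)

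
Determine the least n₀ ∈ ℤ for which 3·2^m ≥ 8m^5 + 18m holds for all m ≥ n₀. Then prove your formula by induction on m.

At m = 24: 50331648 < 63701424, so the inequality fails and n₀ ≥ 25. We prove 3·2^m ≥ 8m^5 + 18m for all m ≥ 25.
For the base case m = 25: 3·2^m = 100663296 and 8m^5 + 18m = 78125450, so 100663296 ≥ 78125450.
Suppose the result is true for m = p, so 3·2^p ≥ 8p^5 + 18p.
Then 3·2^(p + 1) = 2·(3·2^p) ≥ 2·(8p^5 + 18p).
Also, for p ≥ 25 we have 2·(8p^5 + 18p) ≥ 8(p+1)^5 + 18(p+1), since 2·(8p^5 + 18p) − (8(p+1)^5 + 18(p+1)) = 8p^5 - 40p^4 - 80p^3 - 80p^2 - 22p - 26, which is nonnegative for all p ≥ 25.
Combining, 3·2^(p + 1) ≥ 8(p+1)^5 + 18(p+1).
Hence, by induction on m, the claim holds for every m ≥ 25.
Hence the smallest such n₀ is 25.

n₀ = 25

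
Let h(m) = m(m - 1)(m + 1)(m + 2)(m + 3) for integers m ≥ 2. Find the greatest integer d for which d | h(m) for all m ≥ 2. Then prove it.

Computing the first values: h(2) = 120 and h(3) = 720; gcd(120, 720) = 120, so d ≤ 120.
We prove 120 | m(m - 1)(m + 1)(m + 2)(m + 3) for all m ≥ 2 by induction on m.
For the base case m = 2: h(2) = 120 = 120·(1), so 120 | h(2).
Suppose the result is true for m = p, i.e. 120 | h(p). Then
h(p+1) − h(p) = p·(p+1)·(p+2)·(p+3)·(p+4) − (p-1)·p·(p+1)·(p+2)·(p+3) = p·(p+1)·(p+2)·(p+3)·[(p+4) − (p-1)] = 5·p·(p+1)·(p+2)·(p+3). The product of 4 consecutive integers is divisible by (4)! = 24, so h(p+1) − h(p) is divisible by 5·24 = 120. By the inductive hypothesis 120 | h(p), hence 120 | h(p+1).
Hence, by induction on m, the claim holds for every m ≥ 2.
Therefore the largest such d is 120.

d = 120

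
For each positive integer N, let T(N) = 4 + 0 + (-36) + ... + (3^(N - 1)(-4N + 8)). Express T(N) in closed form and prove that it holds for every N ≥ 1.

We claim T(N) = 3^N(-2N + 5) - 5 for all N ≥ 1.
For the base case N = 1: T(1) = 4, and the closed form gives 4. They agree.
For the inductive step, assume it holds for an arbitrary p ≥ 1, so T(p) = 3^p(-2p + 5) - 5.
Then T(p+1) = T(p) + (4·3^p(-p + 1)) = (3^p(-2p + 5) - 5) + (4·3^p(-p + 1)).
Simplifying, T(p+1) = -6·3^p·p + 9·3^p - 5 = 3^(p+1)(-2(p+1) + 5) - 5,
which is the closed form with N = p+1.
Hence, by induction on N, the claim holds for every N ≥ 1.

T(N) = 3^N(-2N + 5) - 5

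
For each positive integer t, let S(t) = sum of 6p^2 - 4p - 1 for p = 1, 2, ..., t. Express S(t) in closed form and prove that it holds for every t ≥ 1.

We claim S(t) = t(2t^2 + t - 2) for all t ≥ 1.
Base step (t = 1): S(1) = 1, and the closed form gives 1. They agree.
Suppose the result is true for t = p, so S(p) = p(2p^2 + p - 2).
Then S(p+1) = S(p) + (6p^2 + 8p + 1) = (p(2p^2 + p - 2)) + (6p^2 + 8p + 1).
Simplifying, S(p+1) = (p + 1)(2p^2 + 5p + 1) = (p+1)(2(p+1)^2 + (p+1) - 2),
which is the closed form with t = p+1.
This completes the induction.

S(t) = t(2t^2 + t - 2)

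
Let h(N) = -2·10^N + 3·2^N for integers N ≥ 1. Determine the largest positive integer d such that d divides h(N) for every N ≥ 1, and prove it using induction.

d = 2

Computing the first values: h(1) = -14 and h(2) = -188; gcd(-14, -188) = 2, so d ≤ 2.
We prove 2 | -2·10^N + 3·2^N for all N ≥ 1 by induction on N.
Base step (N = 1): h(1) = -14 = 2·(-7), so 2 | h(1).
Inductive step: suppose the statement holds for some i ≥ 1, i.e. 2 | h(i). Then
h(i+1) − 10·h(i) = (-2·10^(i+1) + 3·2^(i+1)) − 10·(-2·10^i + 3·2^i) = (3)·2^i·(2 − 10) = (-24)·2^i. Since 2 | h(i) by the inductive hypothesis, 2 | 10·h(i); and 2 | -24 since -24 = 2·-12. Therefore 2 | h(i+1).
By the principle of mathematical induction, the result holds for all N ≥ 1.
Therefore the largest such d is 2.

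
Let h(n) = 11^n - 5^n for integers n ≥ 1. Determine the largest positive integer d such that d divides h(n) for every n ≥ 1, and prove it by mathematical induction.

Computing the first values: h(1) = 6 and h(2) = 96; gcd(6, 96) = 6, so d ≤ 6.
We prove 6 | 11^n - 5^n for all n ≥ 1 by induction on n.
When n = 1: h(1) = 6 = 6·(1), so 6 | h(1).
Suppose the result is true for n = i, i.e. 6 | h(i). Then
11^{i+1} − 5^{i+1} = 11·11^i − 5·5^i = 11·(11^i − 5^i) + (6)·5^i. The first term is divisible by 6 by the inductive hypothesis, and the second term (6)·5^i is divisible by 6 since 6 | 6. Hence 6 | h(i+1).
By the principle of mathematical induction, the result holds for all n ≥ 1.
Therefore the largest such d is 6.

d = 6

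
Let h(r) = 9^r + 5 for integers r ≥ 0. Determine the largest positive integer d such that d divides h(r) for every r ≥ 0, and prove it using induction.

Computing the first values: h(0) = 6 and h(1) = 14; gcd(6, 14) = 2, so d ≤ 2.
We prove 2 | 9^r + 5 for all r ≥ 0 by induction on r.
Base case (r = 0): h(0) = 6 = 2·(3), so 2 | h(0).
Inductive step: suppose the statement holds for some j ≥ 0, i.e. 2 | h(j). Then
h(j+1) = 9^(j+1) + 5 = 9·(9^j + 5) - 40 = 9·h(j) - 40. The first term is divisible by 2 by the inductive hypothesis, and -40 is divisible by 2. Hence 2 | h(j+1).
By the principle of mathematical induction, the result holds for all r ≥ 0.
Therefore the largest such d is 2.

d = 2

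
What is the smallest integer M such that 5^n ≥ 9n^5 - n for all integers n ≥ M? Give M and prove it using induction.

M = 8

At n = 7: 78125 < 151256, so the inequality fails and M ≥ 8. We prove 5^n ≥ 9n^5 - n for all n ≥ 8.
When n = 8: 5^n = 390625 and 9n^5 - n = 294904, so 390625 ≥ 294904.
For the inductive step, assume it holds for an arbitrary r ≥ 8, so 5^r ≥ 9r^5 - r.
Then 5^(r + 1) = 5·(5^r) ≥ 5·(9r^5 - r).
Also, for r ≥ 8 we have 5·(9r^5 - r) ≥ 9(r+1)^5 - (r+1), since 5·(9r^5 - r) − (9(r+1)^5 - (r+1)) = 36r^5 - 45r^4 - 90r^3 - 90r^2 - 49r - 8, which is nonnegative for all r ≥ 8.
Combining, 5^(r + 1) ≥ 9(r+1)^5 - (r+1).
This completes the induction.
Hence the smallest such M is 8.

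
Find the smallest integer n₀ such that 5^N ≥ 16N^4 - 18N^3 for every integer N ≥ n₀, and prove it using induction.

At N = 6: 15625 < 16848, so the inequality fails and n₀ ≥ 7. We prove 5^N ≥ 16N^4 - 18N^3 for all N ≥ 7.
Base step (N = 7): 5^N = 78125 and 16N^4 - 18N^3 = 32242, so 78125 ≥ 32242.
For the inductive step, assume it holds for an arbitrary p ≥ 7, so 5^p ≥ 16p^4 - 18p^3.
Then 5^(p + 1) = 5·(5^p) ≥ 5·(16p^4 - 18p^3).
Also, for p ≥ 7 we have 5·(16p^4 - 18p^3) ≥ 16(p+1)^4 - 18(p+1)^3, since 5·(16p^4 - 18p^3) − (16(p+1)^4 - 18(p+1)^3) = 64p^4 - 136p^3 - 42p^2 - 10p + 2, which is nonnegative for all p ≥ 7.
Combining, 5^(p + 1) ≥ 16(p+1)^4 - 18(p+1)^3.
Hence, by induction on N, the claim holds for every N ≥ 7.
Hence the smallest such n₀ is 7.

n₀ = 7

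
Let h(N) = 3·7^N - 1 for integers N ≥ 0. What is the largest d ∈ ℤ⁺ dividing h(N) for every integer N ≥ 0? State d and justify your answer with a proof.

Computing the first values: h(0) = 2 and h(1) = 20; gcd(2, 20) = 2, so d ≤ 2.
We prove 2 | 3·7^N - 1 for all N ≥ 0 by induction on N.
Base case (N = 0): h(0) = 2 = 2·(1), so 2 | h(0).
For the inductive step, assume it holds for an arbitrary m ≥ 0, i.e. 2 | h(m). Then
h(m+1) = 3·7^(m+1) - 1 = 7·(3·7^m - 1) + 6 = 7·h(m) + 6. The first term is divisible by 2 by the inductive hypothesis, and 6 is divisible by 2. Hence 2 | h(m+1).
This completes the induction.
Therefore the largest such d is 2.

d = 2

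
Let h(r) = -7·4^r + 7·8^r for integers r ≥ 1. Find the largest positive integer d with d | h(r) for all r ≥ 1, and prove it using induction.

Computing the first values: h(1) = 28 and h(2) = 336; gcd(28, 336) = 28, so d ≤ 28.
We prove 28 | -7·4^r + 7·8^r for all r ≥ 1 by induction on r.
For the base case r = 1: h(1) = 28 = 28·(1), so 28 | h(1).
Suppose the result is true for r = m, i.e. 28 | h(m). Then
h(m+1) − 8·h(m) = (-7·4^(m+1) + 7·8^(m+1)) − 8·(-7·4^m + 7·8^m) = (-7)·4^m·(4 − 8) = (28)·4^m. Since 28 | h(m) by the inductive hypothesis, 28 | 8·h(m); and 28 | 28 since 28 = 28·1. Therefore 28 | h(m+1).
This completes the induction.
Therefore the largest such d is 28.

d = 28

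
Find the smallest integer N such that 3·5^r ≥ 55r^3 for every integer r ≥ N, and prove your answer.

N = 5

At r = 4: 1875 < 3520, so the inequality fails and N ≥ 5. We prove 3·5^r ≥ 55r^3 for all r ≥ 5.
Base step (r = 5): 3·5^r = 9375 and 55r^3 = 6875, so 9375 ≥ 6875.
Inductive step: assume the claim holds for r = k, so 3·5^k ≥ 55k^3.
Then 3·5^(k + 1) = 5·(3·5^k) ≥ 5·(55k^3).
Also, for k ≥ 5 we have 5·(55k^3) ≥ 55(k+1)^3, since 5 ≥ (1 + 1/k)^3 for all k ≥ 5.
Combining, 3·5^(k + 1) ≥ 55(k+1)^3.
By induction, the statement is established for all r ≥ 5.
Hence the smallest such N is 5.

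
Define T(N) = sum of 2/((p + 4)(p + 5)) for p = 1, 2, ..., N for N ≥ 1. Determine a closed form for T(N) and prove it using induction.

T(N) = 2N/(5(N + 5))

We claim T(N) = 2N/(5(N + 5)) for all N ≥ 1.
When N = 1: T(1) = 1/15, and the closed form gives 1/15. They agree.
Inductive step: assume the claim holds for N = p, so T(p) = 2p/(5(p + 5)).
Then T(p+1) = T(p) + (2/((p + 5)(p + 6))) = (2p/(5(p + 5))) + (2/((p + 5)(p + 6))).
Simplifying, T(p+1) = 2(p + 1)/(5(p + 6)) = 2(p+1)/(5((p+1) + 5)),
which is the closed form with N = p+1.
By the principle of mathematical induction, the result holds for all N ≥ 1.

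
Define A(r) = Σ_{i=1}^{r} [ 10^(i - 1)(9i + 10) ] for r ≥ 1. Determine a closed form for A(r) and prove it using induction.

We claim A(r) = 10^r(r + 1) - 1 for all r ≥ 1.
Base case (r = 1): A(1) = 19, and the closed form gives 19. They agree.
Inductive step: assume the claim holds for r = i, so A(i) = 10^i(i + 1) - 1.
Then A(i+1) = A(i) + (10^i(9i + 19)) = (10^i(i + 1) - 1) + (10^i(9i + 19)).
Simplifying, A(i+1) = 10·10^i·i + 20·10^i - 1 = 10^(i+1)((i+1) + 1) - 1,
which is the closed form with r = i+1.
This completes the induction.

A(r) = 10^r(r + 1) - 1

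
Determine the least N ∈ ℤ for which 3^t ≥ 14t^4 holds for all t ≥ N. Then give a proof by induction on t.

N = 12

At t = 11: 177147 < 204974, so the inequality fails and N ≥ 12. We prove 3^t ≥ 14t^4 for all t ≥ 12.
When t = 12: 3^t = 531441 and 14t^4 = 290304, so 531441 ≥ 290304.
For the inductive step, assume it holds for an arbitrary i ≥ 12, so 3^i ≥ 14i^4.
Then 3^(i + 1) = 3·(3^i) ≥ 3·(14i^4).
Also, for i ≥ 12 we have 3·(14i^4) ≥ 14(i+1)^4, since 3 ≥ (1 + 1/i)^4 for all i ≥ 12.
Combining, 3^(i + 1) ≥ 14(i+1)^4.
By induction, the statement is established for all t ≥ 12.
Hence the smallest such N is 12.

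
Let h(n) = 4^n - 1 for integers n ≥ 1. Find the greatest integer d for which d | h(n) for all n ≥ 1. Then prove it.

d = 3

Computing the first values: h(1) = 3 and h(2) = 15; gcd(3, 15) = 3, so d ≤ 3.
We prove 3 | 4^n - 1 for all n ≥ 1 by induction on n.
Base step (n = 1): h(1) = 3 = 3·(1), so 3 | h(1).
Suppose the result is true for n = p, i.e. 3 | h(p). Then
4^{p+1} − 1^{p+1} = 4·4^p − 1·1^p = 4·(4^p − 1^p) + (3)·1^p. The first term is divisible by 3 by the inductive hypothesis, and the second term (3)·1^p is divisible by 3 since 3 | 3. Hence 3 | h(p+1).
Hence, by induction on n, the claim holds for every n ≥ 1.
Therefore the largest such d is 3.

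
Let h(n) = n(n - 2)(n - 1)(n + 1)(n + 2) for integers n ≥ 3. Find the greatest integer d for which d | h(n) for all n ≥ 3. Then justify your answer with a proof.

Computing the first values: h(3) = 120 and h(4) = 720; gcd(120, 720) = 120, so d ≤ 120.
We prove 120 | n(n - 2)(n - 1)(n + 1)(n + 2) for all n ≥ 3 by induction on n.
For the base case n = 3: h(3) = 120 = 120·(1), so 120 | h(3).
Suppose the result is true for n = p, i.e. 120 | h(p). Then
h(p+1) − h(p) = (p-1)·p·(p+1)·(p+2)·(p+3) − (p-2)·(p-1)·p·(p+1)·(p+2) = (p-1)·p·(p+1)·(p+2)·[(p+3) − (p-2)] = 5·(p-1)·p·(p+1)·(p+2). The product of 4 consecutive integers is divisible by (4)! = 24, so h(p+1) − h(p) is divisible by 5·24 = 120. By the inductive hypothesis 120 | h(p), hence 120 | h(p+1).
By the principle of mathematical induction, the result holds for all n ≥ 3.
Therefore the largest such d is 120.

d = 120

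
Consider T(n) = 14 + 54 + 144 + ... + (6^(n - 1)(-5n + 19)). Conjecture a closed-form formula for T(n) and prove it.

We claim T(n) = 6^n(-n + 4) - 4 for all n ≥ 1.
Base step (n = 1): T(1) = 14, and the closed form gives 14. They agree.
For the inductive step, assume it holds for an arbitrary p ≥ 1, so T(p) = 6^p(-p + 4) - 4.
Then T(p+1) = T(p) + (6^p(-5p + 14)) = (6^p(-p + 4) - 4) + (6^p(-5p + 14)).
Simplifying, T(p+1) = -6·6^p·p + 18·6^p - 4 = 6^(p+1)(-(p+1) + 4) - 4,
which is the closed form with n = p+1.
By induction, the statement is established for all n ≥ 1.

T(n) = 6^n(-n + 4) - 4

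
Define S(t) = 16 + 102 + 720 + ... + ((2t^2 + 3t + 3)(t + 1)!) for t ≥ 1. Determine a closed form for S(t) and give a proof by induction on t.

We claim S(t) = (2t + 1)(t + 2)! - 2 for all t ≥ 1.
Base step (t = 1): S(1) = 16, and the closed form gives 16. They agree.
Inductive step: suppose the statement holds for some m ≥ 1, so S(m) = (2m + 1)(m + 2)! - 2.
Then S(m+1) = S(m) + ((2m^2 + 7m + 8)(m + 2)!) = ((2m + 1)(m + 2)! - 2) + ((2m^2 + 7m + 8)(m + 2)!).
Simplifying, S(m+1) = (2(m+1) + 1)((m+1) + 2)! - 2,
which is the closed form with t = m+1.
By the principle of mathematical induction, the result holds for all t ≥ 1.

S(t) = (2t + 1)(t + 2)! - 2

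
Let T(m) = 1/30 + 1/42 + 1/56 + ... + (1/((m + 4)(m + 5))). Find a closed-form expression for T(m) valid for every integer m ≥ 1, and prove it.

We claim T(m) = m/(5(m + 5)) for all m ≥ 1.
Base step (m = 1): T(1) = 1/30, and the closed form gives 1/30. They agree.
Suppose the result is true for m = r, so T(r) = r/(5(r + 5)).
Then T(r+1) = T(r) + (1/((r + 5)(r + 6))) = (r/(5(r + 5))) + (1/((r + 5)(r + 6))).
Simplifying, T(r+1) = (r + 1)/(5(r + 6)) = (r+1)/(5((r+1) + 5)),
which is the closed form with m = r+1.
By induction, the statement is established for all m ≥ 1.

T(m) = m/(5(m + 5))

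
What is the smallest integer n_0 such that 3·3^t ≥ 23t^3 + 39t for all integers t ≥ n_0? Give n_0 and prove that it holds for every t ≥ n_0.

At t = 7: 6561 < 8162, so the inequality fails and n_0 ≥ 8. We prove 3·3^t ≥ 23t^3 + 39t for all t ≥ 8.
Base step (t = 8): 3·3^t = 19683 and 23t^3 + 39t = 12088, so 19683 ≥ 12088.
Inductive step: suppose the statement holds for some j ≥ 8, so 3·3^j ≥ 23j^3 + 39j.
Then 3·3^(j + 1) = 3·(3·3^j) ≥ 3·(23j^3 + 39j).
Also, for j ≥ 8 we have 3·(23j^3 + 39j) ≥ 23(j+1)^3 + 39(j+1), since 3·(23j^3 + 39j) − (23(j+1)^3 + 39(j+1)) = 46j^3 - 69j^2 + 9j - 62, which is nonnegative for all j ≥ 8.
Combining, 3·3^(j + 1) ≥ 23(j+1)^3 + 39(j+1).
This completes the induction.
Hence the smallest such n_0 is 8.

n_0 = 8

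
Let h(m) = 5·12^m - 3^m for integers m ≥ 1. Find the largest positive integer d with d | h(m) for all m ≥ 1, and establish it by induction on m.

d = 3

Computing the first values: h(1) = 57 and h(2) = 711; gcd(57, 711) = 3, so d ≤ 3.
We prove 3 | 5·12^m - 3^m for all m ≥ 1 by induction on m.
For the base case m = 1: h(1) = 57 = 3·(19), so 3 | h(1).
For the inductive step, assume it holds for an arbitrary p ≥ 1, i.e. 3 | h(p). Then
h(p+1) − 12·h(p) = (5·12^(p+1) - 3^(p+1)) − 12·(5·12^p - 3^p) = (-1)·3^p·(3 − 12) = (9)·3^p. Since 3 | h(p) by the inductive hypothesis, 3 | 12·h(p); and 3 | 9 since 9 = 3·3. Therefore 3 | h(p+1).
By induction, the statement is established for all m ≥ 1.
Therefore the largest such d is 3.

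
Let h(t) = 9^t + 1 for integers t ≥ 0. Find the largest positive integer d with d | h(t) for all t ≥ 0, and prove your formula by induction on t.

d = 2

Computing the first values: h(0) = 2 and h(1) = 10; gcd(2, 10) = 2, so d ≤ 2.
We prove 2 | 9^t + 1 for all t ≥ 0 by induction on t.
Base case (t = 0): h(0) = 2 = 2·(1), so 2 | h(0).
For the inductive step, assume it holds for an arbitrary m ≥ 0, i.e. 2 | h(m). Then
h(m+1) = 9^(m+1) + 1 = 9·(9^m + 1) - 8 = 9·h(m) - 8. The first term is divisible by 2 by the inductive hypothesis, and -8 is divisible by 2. Hence 2 | h(m+1).
Hence, by induction on t, the claim holds for every t ≥ 0.
Therefore the largest such d is 2.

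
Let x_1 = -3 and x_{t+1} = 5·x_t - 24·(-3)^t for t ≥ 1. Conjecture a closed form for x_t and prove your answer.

x_t = -(-3)^(t + 1) + 6·5^(t - 1)

Computing the first terms: x_1 = -3, x_2 = 57, x_3 = 69. This suggests x_t = -(-3)^(t + 1) + 6·5^(t - 1).
When t = 1: the formula gives -3 = -3 = x_1.
Inductive step: assume the claim holds for t = m, so x_m = -(-3)^(m + 1) + 6·5^(m - 1).
Then x_{m+1} = 5·x_m - 24·(-3)^m = 5·(-(-3)^(m + 1) + 6·5^(m - 1)) - 24·(-3)^m = -(-3)^(m + 2) + 6·5^m = -(-3)^((m+1) + 1) + 6·5^((m+1) - 1),
which is the claimed formula at t = m+1.
By induction, the statement is established for all t ≥ 1.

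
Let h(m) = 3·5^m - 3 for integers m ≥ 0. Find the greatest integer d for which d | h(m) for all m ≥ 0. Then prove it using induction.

Computing the first values: h(0) = 0 and h(1) = 12; gcd(0, 12) = 12, so d ≤ 12.
We prove 12 | 3·5^m - 3 for all m ≥ 0 by induction on m.
Base case (m = 0): h(0) = 0 = 12·(0), so 12 | h(0).
For the inductive step, assume it holds for an arbitrary i ≥ 0, i.e. 12 | h(i). Then
h(i+1) = 3·5^(i+1) - 3 = 5·(3·5^i - 3) + 12 = 5·h(i) + 12. The first term is divisible by 12 by the inductive hypothesis, and 12 is divisible by 12. Hence 12 | h(i+1).
By the principle of mathematical induction, the result holds for all m ≥ 0.
Therefore the largest such d is 12.

d = 12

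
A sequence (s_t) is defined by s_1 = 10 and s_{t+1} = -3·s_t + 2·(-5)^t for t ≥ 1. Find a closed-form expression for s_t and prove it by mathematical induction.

s_t = 5(-3)^(t - 1) - (-5)^t

Computing the first terms: s_1 = 10, s_2 = -40, s_3 = 170. This suggests s_t = 5(-3)^(t - 1) - (-5)^t.
For the base case t = 1: the formula gives 10 = 10 = s_1.
Inductive step: assume the claim holds for t = j, so s_j = 5(-3)^(j - 1) - (-5)^j.
Then s_{j+1} = -3·s_j + 2·(-5)^j = -3·(5(-3)^(j - 1) - (-5)^j) + 2·(-5)^j = 5(-3)^j - (-5)^(j + 1) = 5(-3)^((j+1) - 1) - (-5)^(j+1),
which is the claimed formula at t = j+1.
By induction, the statement is established for all t ≥ 1.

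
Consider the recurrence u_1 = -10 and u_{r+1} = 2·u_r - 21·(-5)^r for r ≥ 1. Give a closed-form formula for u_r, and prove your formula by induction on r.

u_r = 3(-5)^r + 5·2^(r - 1)

Computing the first terms: u_1 = -10, u_2 = 85, u_3 = -355. This suggests u_r = 3(-5)^r + 5·2^(r - 1).
Base step (r = 1): the formula gives -10 = -10 = u_1.
For the inductive step, assume it holds for an arbitrary m ≥ 1, so u_m = 3(-5)^m + 5·2^(m - 1).
Then u_{m+1} = 2·u_m - 21·(-5)^m = 2·(3(-5)^m + 5·2^(m - 1)) - 21·(-5)^m = 3(-5)^(m + 1) + 5·2^m = 3(-5)^(m+1) + 5·2^((m+1) - 1),
which is the claimed formula at r = m+1.
Hence, by induction on r, the claim holds for every r ≥ 1.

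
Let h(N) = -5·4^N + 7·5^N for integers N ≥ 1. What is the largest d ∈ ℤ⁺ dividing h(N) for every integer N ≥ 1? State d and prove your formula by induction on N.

Computing the first values: h(1) = 15 and h(2) = 95; gcd(15, 95) = 5, so d ≤ 5.
We prove 5 | -5·4^N + 7·5^N for all N ≥ 1 by induction on N.
When N = 1: h(1) = 15 = 5·(3), so 5 | h(1).
Suppose the result is true for N = r, i.e. 5 | h(r). Then
h(r+1) − 5·h(r) = (-5·4^(r+1) + 7·5^(r+1)) − 5·(-5·4^r + 7·5^r) = (-5)·4^r·(4 − 5) = (5)·4^r. Since 5 | h(r) by the inductive hypothesis, 5 | 5·h(r); and 5 | 5 since 5 = 5·1. Therefore 5 | h(r+1).
This completes the induction.
Therefore the largest such d is 5.

d = 5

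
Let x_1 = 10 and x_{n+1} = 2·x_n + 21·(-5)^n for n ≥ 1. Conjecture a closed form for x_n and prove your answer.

Computing the first terms: x_1 = 10, x_2 = -85, x_3 = 355. This suggests x_n = -3(-5)^n - 5·2^(n - 1).
Base case (n = 1): the formula gives 10 = 10 = x_1.
Inductive step: assume the claim holds for n = r, so x_r = -3(-5)^r - 5·2^(r - 1).
Then x_{r+1} = 2·x_r + 21·(-5)^r = 2·(-3(-5)^r - 5·2^(r - 1)) + 21·(-5)^r = -3(-5)^(r + 1) - 5·2^r = -3(-5)^(r+1) - 5·2^((r+1) - 1),
which is the claimed formula at n = r+1.
Hence, by induction on n, the claim holds for every n ≥ 1.

x_n = -3(-5)^n - 5·2^(n - 1)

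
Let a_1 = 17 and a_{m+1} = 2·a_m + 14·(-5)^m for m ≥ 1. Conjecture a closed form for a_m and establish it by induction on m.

Computing the first terms: a_1 = 17, a_2 = -36, a_3 = 278. This suggests a_m = -2(-5)^m + 7·2^(m - 1).
Base case (m = 1): the formula gives 17 = 17 = a_1.
Inductive step: assume the claim holds for m = j, so a_j = -2(-5)^j + 7·2^(j - 1).
Then a_{j+1} = 2·a_j + 14·(-5)^j = 2·(-2(-5)^j + 7·2^(j - 1)) + 14·(-5)^j = -2(-5)^(j + 1) + 7·2^j = -2(-5)^(j+1) + 7·2^((j+1) - 1),
which is the claimed formula at m = j+1.
This completes the induction.

a_m = -2(-5)^m + 7·2^(m - 1)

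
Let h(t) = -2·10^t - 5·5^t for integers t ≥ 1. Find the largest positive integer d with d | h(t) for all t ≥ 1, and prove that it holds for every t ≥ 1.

d = 5

Computing the first values: h(1) = -45 and h(2) = -325; gcd(-45, -325) = 5, so d ≤ 5.
We prove 5 | -2·10^t - 5·5^t for all t ≥ 1 by induction on t.
For the base case t = 1: h(1) = -45 = 5·(-9), so 5 | h(1).
For the inductive step, assume it holds for an arbitrary k ≥ 1, i.e. 5 | h(k). Then
h(k+1) − 10·h(k) = (-2·10^(k+1) - 5·5^(k+1)) − 10·(-2·10^k - 5·5^k) = (-5)·5^k·(5 − 10) = (25)·5^k. Since 5 | h(k) by the inductive hypothesis, 5 | 10·h(k); and 5 | 25 since 25 = 5·5. Therefore 5 | h(k+1).
This completes the induction.
Therefore the largest such d is 5.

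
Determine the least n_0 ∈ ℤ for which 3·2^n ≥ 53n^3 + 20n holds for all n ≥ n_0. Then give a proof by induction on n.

At n = 16: 196608 < 217408, so the inequality fails and n_0 ≥ 17. We prove 3·2^n ≥ 53n^3 + 20n for all n ≥ 17.
Base case (n = 17): 3·2^n = 393216 and 53n^3 + 20n = 260729, so 393216 ≥ 260729.
Inductive step: assume the claim holds for n = k, so 3·2^k ≥ 53k^3 + 20k.
Then 3·2^(k + 1) = 2·(3·2^k) ≥ 2·(53k^3 + 20k).
Also, for k ≥ 17 we have 2·(53k^3 + 20k) ≥ 53(k+1)^3 + 20(k+1), since 2·(53k^3 + 20k) − (53(k+1)^3 + 20(k+1)) = 53k^3 - 159k^2 - 139k - 73, which is nonnegative for all k ≥ 17.
Combining, 3·2^(k + 1) ≥ 53(k+1)^3 + 20(k+1).
By induction, the statement is established for all n ≥ 17.
Hence the smallest such n_0 is 17.

n_0 = 17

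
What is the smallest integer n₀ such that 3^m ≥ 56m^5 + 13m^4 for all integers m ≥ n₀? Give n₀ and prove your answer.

n₀ = 17

At m = 16: 43046721 < 59572224, so the inequality fails and n₀ ≥ 17. We prove 3^m ≥ 56m^5 + 13m^4 for all m ≥ 17.
When m = 17: 3^m = 129140163 and 56m^5 + 13m^4 = 80597765, so 129140163 ≥ 80597765.
For the inductive step, assume it holds for an arbitrary r ≥ 17, so 3^r ≥ 56r^5 + 13r^4.
Then 3^(r + 1) = 3·(3^r) ≥ 3·(56r^5 + 13r^4).
Also, for r ≥ 17 we have 3·(56r^5 + 13r^4) ≥ 56(r+1)^5 + 13(r+1)^4, since 3·(56r^5 + 13r^4) − (56(r+1)^5 + 13(r+1)^4) = 112r^5 - 254r^4 - 612r^3 - 638r^2 - 332r - 69, which is nonnegative for all r ≥ 17.
Combining, 3^(r + 1) ≥ 56(r+1)^5 + 13(r+1)^4.
This completes the induction.
Hence the smallest such n₀ is 17.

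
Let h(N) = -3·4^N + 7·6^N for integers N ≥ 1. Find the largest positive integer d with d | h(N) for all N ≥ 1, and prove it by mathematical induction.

Computing the first values: h(1) = 30 and h(2) = 204; gcd(30, 204) = 6, so d ≤ 6.
We prove 6 | -3·4^N + 7·6^N for all N ≥ 1 by induction on N.
For the base case N = 1: h(1) = 30 = 6·(5), so 6 | h(1).
Inductive step: assume the claim holds for N = p, i.e. 6 | h(p). Then
h(p+1) − 6·h(p) = (-3·4^(p+1) + 7·6^(p+1)) − 6·(-3·4^p + 7·6^p) = (-3)·4^p·(4 − 6) = (6)·4^p. Since 6 | h(p) by the inductive hypothesis, 6 | 6·h(p); and 6 | 6 since 6 = 6·1. Therefore 6 | h(p+1).
This completes the induction.
Therefore the largest such d is 6.

d = 6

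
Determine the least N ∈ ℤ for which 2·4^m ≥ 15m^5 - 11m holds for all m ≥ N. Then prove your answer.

N = 10

At m = 9: 524288 < 885636, so the inequality fails and N ≥ 10. We prove 2·4^m ≥ 15m^5 - 11m for all m ≥ 10.
For the base case m = 10: 2·4^m = 2097152 and 15m^5 - 11m = 1499890, so 2097152 ≥ 1499890.
For the inductive step, assume it holds for an arbitrary p ≥ 10, so 2·4^p ≥ 15p^5 - 11p.
Then 2·4^(p + 1) = 4·(2·4^p) ≥ 4·(15p^5 - 11p).
Also, for p ≥ 10 we have 4·(15p^5 - 11p) ≥ 15(p+1)^5 - 11(p+1), since 4·(15p^5 - 11p) − (15(p+1)^5 - 11(p+1)) = 45p^5 - 75p^4 - 150p^3 - 150p^2 - 108p - 4, which is nonnegative for all p ≥ 10.
Combining, 2·4^(p + 1) ≥ 15(p+1)^5 - 11(p+1).
By the principle of mathematical induction, the result holds for all m ≥ 10.
Hence the smallest such N is 10.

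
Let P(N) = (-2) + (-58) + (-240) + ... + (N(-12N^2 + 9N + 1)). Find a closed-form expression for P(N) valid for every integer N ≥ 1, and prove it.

P(N) = -N(N + 1)(3N^2 - 2)

We claim P(N) = -N(N + 1)(3N^2 - 2) for all N ≥ 1.
For the base case N = 1: P(1) = -2, and the closed form gives -2. They agree.
Inductive step: assume the claim holds for N = p, so P(p) = p(-3p^3 - 3p^2 + 2p + 2).
Then P(p+1) = P(p) + ((p + 1)(9p - 12(p + 1)^2 + 10)) = (p(-3p^3 - 3p^2 + 2p + 2)) + ((p + 1)(9p - 12(p + 1)^2 + 10)).
Simplifying, P(p+1) = -(p + 1)(p + 2)(3p^2 + 6p + 1) = -(p+1)((p+1) + 1)(3(p+1)^2 - 2),
which is the closed form with N = p+1.
This completes the induction.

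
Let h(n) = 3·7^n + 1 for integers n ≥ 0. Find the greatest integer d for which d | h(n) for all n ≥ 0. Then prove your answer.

Computing the first values: h(0) = 4 and h(1) = 22; gcd(4, 22) = 2, so d ≤ 2.
We prove 2 | 3·7^n + 1 for all n ≥ 0 by induction on n.
For the base case n = 0: h(0) = 4 = 2·(2), so 2 | h(0).
Suppose the result is true for n = m, i.e. 2 | h(m). Then
h(m+1) = 3·7^(m+1) + 1 = 7·(3·7^m + 1) - 6 = 7·h(m) - 6. The first term is divisible by 2 by the inductive hypothesis, and -6 is divisible by 2. Hence 2 | h(m+1).
Hence, by induction on n, the claim holds for every n ≥ 0.
Therefore the largest such d is 2.

d = 2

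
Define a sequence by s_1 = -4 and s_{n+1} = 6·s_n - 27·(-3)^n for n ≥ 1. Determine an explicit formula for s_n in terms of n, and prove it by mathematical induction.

Computing the first terms: s_1 = -4, s_2 = 57, s_3 = 99. This suggests s_n = -(-3)^(n + 1) + 5·6^(n - 1).
When n = 1: the formula gives -4 = -4 = s_1.
Suppose the result is true for n = m, so s_m = -(-3)^(m + 1) + 5·6^(m - 1).
Then s_{m+1} = 6·s_m - 27·(-3)^m = 6·(-(-3)^(m + 1) + 5·6^(m - 1)) - 27·(-3)^m = -(-3)^(m + 2) + 5·6^m = -(-3)^((m+1) + 1) + 5·6^((m+1) - 1),
which is the claimed formula at n = m+1.
By the principle of mathematical induction, the result holds for all n ≥ 1.

s_n = -(-3)^(n + 1) + 5·6^(n - 1)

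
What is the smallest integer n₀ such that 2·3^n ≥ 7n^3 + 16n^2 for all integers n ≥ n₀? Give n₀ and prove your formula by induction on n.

n₀ = 7

At n = 6: 1458 < 2088, so the inequality fails and n₀ ≥ 7. We prove 2·3^n ≥ 7n^3 + 16n^2 for all n ≥ 7.
When n = 7: 2·3^n = 4374 and 7n^3 + 16n^2 = 3185, so 4374 ≥ 3185.
Suppose the result is true for n = k, so 2·3^k ≥ 7k^3 + 16k^2.
Then 2·3^(k + 1) = 3·(2·3^k) ≥ 3·(7k^3 + 16k^2).
Also, for k ≥ 7 we have 3·(7k^3 + 16k^2) ≥ 7(k+1)^3 + 16(k+1)^2, since 3·(7k^3 + 16k^2) − (7(k+1)^3 + 16(k+1)^2) = 14k^3 + 11k^2 - 53k - 23, which is nonnegative for all k ≥ 7.
Combining, 2·3^(k + 1) ≥ 7(k+1)^3 + 16(k+1)^2.
Hence, by induction on n, the claim holds for every n ≥ 7.
Hence the smallest such n₀ is 7.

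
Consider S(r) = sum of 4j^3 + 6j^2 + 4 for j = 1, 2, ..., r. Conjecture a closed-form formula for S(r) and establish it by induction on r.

S(r) = r(r^3 + 4r^2 + 4r + 5)

We claim S(r) = r(r^3 + 4r^2 + 4r + 5) for all r ≥ 1.
For the base case r = 1: S(1) = 14, and the closed form gives 14. They agree.
Suppose the result is true for r = j, so S(j) = j(j^3 + 4j^2 + 4j + 5).
Then S(j+1) = S(j) + (4j^3 + 18j^2 + 24j + 14) = (j(j^3 + 4j^2 + 4j + 5)) + (4j^3 + 18j^2 + 24j + 14).
Simplifying, S(j+1) = (j + 1)(j^3 + 7j^2 + 15j + 14) = (j+1)((j+1)^3 + 4(j+1)^2 + 4(j+1) + 5),
which is the closed form with r = j+1.
Hence, by induction on r, the claim holds for every r ≥ 1.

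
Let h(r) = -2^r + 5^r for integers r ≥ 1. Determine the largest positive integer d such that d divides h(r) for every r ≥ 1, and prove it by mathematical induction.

d = 3

Computing the first values: h(1) = 3 and h(2) = 21; gcd(3, 21) = 3, so d ≤ 3.
We prove 3 | -2^r + 5^r for all r ≥ 1 by induction on r.
For the base case r = 1: h(1) = 3 = 3·(1), so 3 | h(1).
Inductive step: suppose the statement holds for some k ≥ 1, i.e. 3 | h(k). Then
5^{k+1} − 2^{k+1} = 5·5^k − 2·2^k = 5·(5^k − 2^k) + (3)·2^k. The first term is divisible by 3 by the inductive hypothesis, and the second term (3)·2^k is divisible by 3 since 3 | 3. Hence 3 | h(k+1).
This completes the induction.
Therefore the largest such d is 3.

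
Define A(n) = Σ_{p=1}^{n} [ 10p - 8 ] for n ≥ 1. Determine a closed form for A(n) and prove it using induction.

A(n) = n(5n - 3)

We claim A(n) = n(5n - 3) for all n ≥ 1.
Base case (n = 1): A(1) = 2, and the closed form gives 2. They agree.
Inductive step: suppose the statement holds for some p ≥ 1, so A(p) = p(5p - 3).
Then A(p+1) = A(p) + (10p + 2) = (p(5p - 3)) + (10p + 2).
Simplifying, A(p+1) = (p + 1)(5p + 2) = (p+1)(5(p+1) - 3),
which is the closed form with n = p+1.
By the principle of mathematical induction, the result holds for all n ≥ 1.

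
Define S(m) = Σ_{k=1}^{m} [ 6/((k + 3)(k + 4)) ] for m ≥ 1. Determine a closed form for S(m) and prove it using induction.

S(m) = 3m/(2(m + 4))

We claim S(m) = 3m/(2(m + 4)) for all m ≥ 1.
Base case (m = 1): S(1) = 3/10, and the closed form gives 3/10. They agree.
Inductive step: assume the claim holds for m = k, so S(k) = 3k/(2(k + 4)).
Then S(k+1) = S(k) + (6/((k + 4)(k + 5))) = (3k/(2(k + 4))) + (6/((k + 4)(k + 5))).
Simplifying, S(k+1) = 3(k + 1)/(2(k + 5)) = 3(k+1)/(2((k+1) + 4)),
which is the closed form with m = k+1.
By the principle of mathematical induction, the result holds for all m ≥ 1.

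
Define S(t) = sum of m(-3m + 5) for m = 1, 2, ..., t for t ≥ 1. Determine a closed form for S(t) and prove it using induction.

S(t) = -t(t - 2)(t + 1)

We claim S(t) = -t(t - 2)(t + 1) for all t ≥ 1.
Base case (t = 1): S(1) = 2, and the closed form gives 2. They agree.
Suppose the result is true for t = m, so S(m) = m(-m^2 + m + 2).
Then S(m+1) = S(m) + (-3m^2 - m + 2) = (m(-m^2 + m + 2)) + (-3m^2 - m + 2).
Simplifying, S(m+1) = -(m - 1)(m + 1)(m + 2) = -(m+1)((m+1) - 2)((m+1) + 1),
which is the closed form with t = m+1.
Hence, by induction on t, the claim holds for every t ≥ 1.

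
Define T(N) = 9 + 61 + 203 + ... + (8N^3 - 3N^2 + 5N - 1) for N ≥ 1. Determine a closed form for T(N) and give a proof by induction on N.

T(N) = N(2N + 1)(N^2 + N + 1)

We claim T(N) = N(2N + 1)(N^2 + N + 1) for all N ≥ 1.
For the base case N = 1: T(1) = 9, and the closed form gives 9. They agree.
Suppose the result is true for N = i, so T(i) = i(2i^3 + 3i^2 + 3i + 1).
Then T(i+1) = T(i) + (8i^3 + 21i^2 + 23i + 9) = (i(2i^3 + 3i^2 + 3i + 1)) + (8i^3 + 21i^2 + 23i + 9).
Simplifying, T(i+1) = (i + 1)(2i + 3)(i^2 + 3i + 3) = (i+1)(2(i+1) + 1)((i+1)^2 + (i+1) + 1),
which is the closed form with N = i+1.
By induction, the statement is established for all N ≥ 1.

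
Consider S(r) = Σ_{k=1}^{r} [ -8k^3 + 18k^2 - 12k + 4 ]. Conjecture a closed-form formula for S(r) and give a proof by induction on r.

S(r) = -r(2r^3 - 2r^2 - r - 1)

We claim S(r) = -r(2r^3 - 2r^2 - r - 1) for all r ≥ 1.
Base step (r = 1): S(1) = 2, and the closed form gives 2. They agree.
For the inductive step, assume it holds for an arbitrary k ≥ 1, so S(k) = k(-2k^3 + 2k^2 + k + 1).
Then S(k+1) = S(k) + (-8k^3 - 6k^2 + 2) = (k(-2k^3 + 2k^2 + k + 1)) + (-8k^3 - 6k^2 + 2).
Simplifying, S(k+1) = -(k + 1)(2k^3 + 4k^2 + k - 2) = -(k+1)(2(k+1)^3 - 2(k+1)^2 - (k+1) - 1),
which is the closed form with r = k+1.
Hence, by induction on r, the claim holds for every r ≥ 1.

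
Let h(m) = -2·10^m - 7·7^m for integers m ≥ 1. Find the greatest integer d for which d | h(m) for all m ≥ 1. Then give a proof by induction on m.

d = 3

Computing the first values: h(1) = -69 and h(2) = -543; gcd(-69, -543) = 3, so d ≤ 3.
We prove 3 | -2·10^m - 7·7^m for all m ≥ 1 by induction on m.
Base case (m = 1): h(1) = -69 = 3·(-23), so 3 | h(1).
Inductive step: assume the claim holds for m = i, i.e. 3 | h(i). Then
h(i+1) − 10·h(i) = (-2·10^(i+1) - 7·7^(i+1)) − 10·(-2·10^i - 7·7^i) = (-7)·7^i·(7 − 10) = (21)·7^i. Since 3 | h(i) by the inductive hypothesis, 3 | 10·h(i); and 3 | 21 since 21 = 3·7. Therefore 3 | h(i+1).
Hence, by induction on m, the claim holds for every m ≥ 1.
Therefore the largest such d is 3.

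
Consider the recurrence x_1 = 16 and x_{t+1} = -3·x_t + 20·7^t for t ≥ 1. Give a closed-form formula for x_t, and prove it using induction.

Computing the first terms: x_1 = 16, x_2 = 92, x_3 = 704. This suggests x_t = 2(-3)^(t - 1) + 2·7^t.
Base step (t = 1): the formula gives 16 = 16 = x_1.
For the inductive step, assume it holds for an arbitrary j ≥ 1, so x_j = 2(-3)^(j - 1) + 2·7^j.
Then x_{j+1} = -3·x_j + 20·7^j = -3·(2(-3)^(j - 1) + 2·7^j) + 20·7^j = 2(-3)^j + 2·7^(j + 1) = 2(-3)^((j+1) - 1) + 2·7^(j+1),
which is the claimed formula at t = j+1.
By the principle of mathematical induction, the result holds for all t ≥ 1.

x_t = 2(-3)^(t - 1) + 2·7^t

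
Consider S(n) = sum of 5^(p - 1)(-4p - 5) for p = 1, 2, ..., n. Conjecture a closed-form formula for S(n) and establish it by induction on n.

S(n) = -5^n(n + 1) + 1

We claim S(n) = -5^n(n + 1) + 1 for all n ≥ 1.
When n = 1: S(1) = -9, and the closed form gives -9. They agree.
Suppose the result is true for n = p, so S(p) = -5^p(p + 1) + 1.
Then S(p+1) = S(p) + (5^p(-4p - 9)) = (-5^p(p + 1) + 1) + (5^p(-4p - 9)).
Simplifying, S(p+1) = -5·5^p·p - 10·5^p + 1 = -5^(p+1)((p+1) + 1) + 1,
which is the closed form with n = p+1.
This completes the induction.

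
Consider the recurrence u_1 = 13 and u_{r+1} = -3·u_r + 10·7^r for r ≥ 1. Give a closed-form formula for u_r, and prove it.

u_r = -2(-3)^r + 7^r

Computing the first terms: u_1 = 13, u_2 = 31, u_3 = 397. This suggests u_r = -2(-3)^r + 7^r.
Base case (r = 1): the formula gives 13 = 13 = u_1.
Suppose the result is true for r = i, so u_i = -2(-3)^i + 7^i.
Then u_{i+1} = -3·u_i + 10·7^i = -3·(-2(-3)^i + 7^i) + 10·7^i = -2(-3)^(i + 1) + 7^(i + 1),
which is the claimed formula at r = i+1.
By the principle of mathematical induction, the result holds for all r ≥ 1.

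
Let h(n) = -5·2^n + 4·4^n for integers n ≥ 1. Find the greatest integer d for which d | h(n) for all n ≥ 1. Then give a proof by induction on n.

d = 2

Computing the first values: h(1) = 6 and h(2) = 44; gcd(6, 44) = 2, so d ≤ 2.
We prove 2 | -5·2^n + 4·4^n for all n ≥ 1 by induction on n.
For the base case n = 1: h(1) = 6 = 2·(3), so 2 | h(1).
Inductive step: suppose the statement holds for some p ≥ 1, i.e. 2 | h(p). Then
h(p+1) − 4·h(p) = (-5·2^(p+1) + 4·4^(p+1)) − 4·(-5·2^p + 4·4^p) = (-5)·2^p·(2 − 4) = (10)·2^p. Since 2 | h(p) by the inductive hypothesis, 2 | 4·h(p); and 2 | 10 since 10 = 2·5. Therefore 2 | h(p+1).
By the principle of mathematical induction, the result holds for all n ≥ 1.
Therefore the largest such d is 2.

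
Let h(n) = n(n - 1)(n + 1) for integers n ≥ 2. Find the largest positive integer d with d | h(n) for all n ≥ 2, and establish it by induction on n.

Computing the first values: h(2) = 6 and h(3) = 24; gcd(6, 24) = 6, so d ≤ 6.
We prove 6 | n(n - 1)(n + 1) for all n ≥ 2 by induction on n.
When n = 2: h(2) = 6 = 6·(1), so 6 | h(2).
Suppose the result is true for n = j, i.e. 6 | h(j). Then
h(j+1) − h(j) = j·(j+1)·(j+2) − (j-1)·j·(j+1) = j·(j+1)·[(j+2) − (j-1)] = 3·j·(j+1). The product of 2 consecutive integers is divisible by (2)! = 2, so h(j+1) − h(j) is divisible by 3·2 = 6. By the inductive hypothesis 6 | h(j), hence 6 | h(j+1).
This completes the induction.
Therefore the largest such d is 6.

d = 6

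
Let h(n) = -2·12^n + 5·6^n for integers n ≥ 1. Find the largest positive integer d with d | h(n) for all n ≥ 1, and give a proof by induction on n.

Computing the first values: h(1) = 6 and h(2) = -108; gcd(6, -108) = 6, so d ≤ 6.
We prove 6 | -2·12^n + 5·6^n for all n ≥ 1 by induction on n.
Base case (n = 1): h(1) = 6 = 6·(1), so 6 | h(1).
Suppose the result is true for n = m, i.e. 6 | h(m). Then
h(m+1) − 12·h(m) = (-2·12^(m+1) + 5·6^(m+1)) − 12·(-2·12^m + 5·6^m) = (5)·6^m·(6 − 12) = (-30)·6^m. Since 6 | h(m) by the inductive hypothesis, 6 | 12·h(m); and 6 | -30 since -30 = 6·-5. Therefore 6 | h(m+1).
By the principle of mathematical induction, the result holds for all n ≥ 1.
Therefore the largest such d is 6.

d = 6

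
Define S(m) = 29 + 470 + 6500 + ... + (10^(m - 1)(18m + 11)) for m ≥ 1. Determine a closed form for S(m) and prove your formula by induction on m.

We claim S(m) = 10^m(2m + 1) - 1 for all m ≥ 1.
For the base case m = 1: S(1) = 29, and the closed form gives 29. They agree.
Inductive step: assume the claim holds for m = r, so S(r) = 10^r(2r + 1) - 1.
Then S(r+1) = S(r) + (10^r(18r + 29)) = (10^r(2r + 1) - 1) + (10^r(18r + 29)).
Simplifying, S(r+1) = 20·10^r·r + 30·10^r - 1 = 10^(r+1)(2(r+1) + 1) - 1,
which is the closed form with m = r+1.
By the principle of mathematical induction, the result holds for all m ≥ 1.

S(m) = 10^m(2m + 1) - 1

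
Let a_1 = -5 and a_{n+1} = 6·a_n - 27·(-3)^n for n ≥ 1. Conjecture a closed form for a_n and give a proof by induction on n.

Computing the first terms: a_1 = -5, a_2 = 51, a_3 = 63. This suggests a_n = -(-3)^(n + 1) + 4·6^(n - 1).
Base step (n = 1): the formula gives -5 = -5 = a_1.
Suppose the result is true for n = r, so a_r = -(-3)^(r + 1) + 4·6^(r - 1).
Then a_{r+1} = 6·a_r - 27·(-3)^r = 6·(-(-3)^(r + 1) + 4·6^(r - 1)) - 27·(-3)^r = -(-3)^(r + 2) + 4·6^r = -(-3)^((r+1) + 1) + 4·6^((r+1) - 1),
which is the claimed formula at n = r+1.
By the principle of mathematical induction, the result holds for all n ≥ 1.

a_n = -(-3)^(n + 1) + 4·6^(n - 1)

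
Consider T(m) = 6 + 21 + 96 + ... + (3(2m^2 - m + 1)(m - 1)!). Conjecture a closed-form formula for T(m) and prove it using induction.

T(m) = (6m + 3)m! - 3

We claim T(m) = (6m + 3)m! - 3 for all m ≥ 1.
For the base case m = 1: T(1) = 6, and the closed form gives 6. They agree.
Inductive step: suppose the statement holds for some i ≥ 1, so T(i) = (6i + 3)i! - 3.
Then T(i+1) = T(i) + (3(2i^2 + 3i + 2)i!) = ((6i + 3)i! - 3) + (3(2i^2 + 3i + 2)i!).
Simplifying, T(i+1) = (6(i+1) + 3)(i+1)! - 3,
which is the closed form with m = i+1.
By the principle of mathematical induction, the result holds for all m ≥ 1.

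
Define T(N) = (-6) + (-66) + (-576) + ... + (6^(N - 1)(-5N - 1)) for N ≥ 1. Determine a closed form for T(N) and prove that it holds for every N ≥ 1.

T(N) = -6^N·N

We claim T(N) = -6^N·N for all N ≥ 1.
When N = 1: T(1) = -6, and the closed form gives -6. They agree.
Inductive step: suppose the statement holds for some i ≥ 1, so T(i) = -6^i·i.
Then T(i+1) = T(i) + (6^i(-5i - 6)) = (-6^i·i) + (6^i(-5i - 6)).
Simplifying, T(i+1) = 6^(i + 1)(-i - 1) = -6^(i+1)·(i+1),
which is the closed form with N = i+1.
By induction, the statement is established for all N ≥ 1.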